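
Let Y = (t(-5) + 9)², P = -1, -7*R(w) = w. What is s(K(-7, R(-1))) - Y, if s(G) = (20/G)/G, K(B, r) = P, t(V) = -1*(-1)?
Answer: -80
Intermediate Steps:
R(w) = -w/7
t(V) = 1
Y = 100 (Y = (1 + 9)² = 10² = 100)
K(B, r) = -1
s(G) = 20/G²
s(K(-7, R(-1))) - Y = 20/(-1)² - 1*100 = 20*1 - 100 = 20 - 100 = -80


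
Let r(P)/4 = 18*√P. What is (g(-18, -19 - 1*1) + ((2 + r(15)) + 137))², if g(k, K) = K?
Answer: 91921 + 17136*√15 ≈ 1.5829e+5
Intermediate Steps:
r(P) = 72*√P (r(P) = 4*(18*√P) = 72*√P)
(g(-18, -19 - 1*1) + ((2 + r(15)) + 137))² = ((-19 - 1*1) + ((2 + 72*√15) + 137))² = ((-19 - 1) + (139 + 72*√15))² = (-20 + (139 + 72*√15))² = (119 + 72*√15)²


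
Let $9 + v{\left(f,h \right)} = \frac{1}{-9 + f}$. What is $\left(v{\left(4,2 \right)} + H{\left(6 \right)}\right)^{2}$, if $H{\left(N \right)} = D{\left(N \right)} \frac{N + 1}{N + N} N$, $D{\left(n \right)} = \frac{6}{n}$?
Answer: $\frac{3249}{100} \approx 32.49$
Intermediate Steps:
$H{\left(N \right)} = \frac{3 \left(1 + N\right)}{N}$ ($H{\left(N \right)} = \frac{6}{N} \frac{N + 1}{N + N} N = \frac{6}{N} \frac{1 + N}{2 N} N = \frac{3 \left(1 + N\right)}{N^{2}} N = \frac{3 \left(1 + N\right)}{N}$)
$v{\left(f,h \right)} = -9 + \frac{1}{-9 + f}$
$\left(v{\left(4,2 \right)} + H{\left(6 \right)}\right)^{2} = \left(\frac{82 - 36}{-9 + 4} + \left(3 + \frac{3}{6}\right)\right)^{2} = \left(\frac{82 - 36}{-5} + \left(3 + 3 \cdot \frac{1}{6}\right)\right)^{2} = \left(\left(- \frac{1}{5}\right) 46 + \left(3 + \frac{1}{2}\right)\right)^{2} = \left(- \frac{46}{5} + \frac{7}{2}\right)^{2} = \left(- \frac{57}{10}\right)^{2} = \frac{3249}{100}$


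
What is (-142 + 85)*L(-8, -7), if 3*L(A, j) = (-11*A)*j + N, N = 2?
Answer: 11666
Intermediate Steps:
L(A, j) = 2/3 - 11*A*j/3 (L(A, j) = ((-11*A)*j + 2)/3 = (-11*A*j + 2)/3 = (2 - 11*A*j)/3 = 2/3 - 11*A*j/3)
(-142 + 85)*L(-8, -7) = (-142 + 85)*(2/3 - 11/3*(-8)*(-7)) = -57*(2/3 - 616/3) = -57*(-614/3) = 11666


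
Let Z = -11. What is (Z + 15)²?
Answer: 16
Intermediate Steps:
(Z + 15)² = (-11 + 15)² = 4² = 16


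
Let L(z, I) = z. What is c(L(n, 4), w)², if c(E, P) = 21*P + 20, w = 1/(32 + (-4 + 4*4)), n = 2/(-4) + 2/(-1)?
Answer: 811801/1936 ≈ 419.32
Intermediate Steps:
n = -5/2 (n = 2*(-¼) + 2*(-1) = -½ - 2 = -5/2 ≈ -2.5000)
w = 1/44 (w = 1/(32 + (-4 + 16)) = 1/(32 + 12) = 1/44 ≈ 0.022727)
c(E, P) = 20 + 21*P
c(L(n, 4), w)² = (20 + 21*(1/44))² = (20 + 21/44)² = (901/44)² = 811801/1936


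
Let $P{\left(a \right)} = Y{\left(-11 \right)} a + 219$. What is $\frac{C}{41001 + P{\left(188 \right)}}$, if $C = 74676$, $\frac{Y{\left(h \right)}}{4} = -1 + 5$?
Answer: $\frac{18669}{11057} \approx 1.6884$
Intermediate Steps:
$Y{\left(h \right)} = 16$ ($Y{\left(h \right)} = 4 \left(-1 + 5\right) = 4 \cdot 4 = 16$)
$P{\left(a \right)} = 219 + 16 a$ ($P{\left(a \right)} = 16 a + 219 = 219 + 16 a$)
$\frac{C}{41001 + P{\left(188 \right)}} = \frac{74676}{41001 + \left(219 + 16 \cdot 188\right)} = \frac{74676}{41001 + \left(219 + 3008\right)} = \frac{74676}{41001 + 3227} = \frac{74676}{44228} = 74676 \cdot \frac{1}{44228} = \frac{18669}{11057}$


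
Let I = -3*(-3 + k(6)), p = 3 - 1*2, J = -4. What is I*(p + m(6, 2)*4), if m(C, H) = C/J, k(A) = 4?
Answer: 15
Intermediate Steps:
p = 1 (p = 3 - 2 = 1)
m(C, H) = -C/4 (m(C, H) = C/(-4) = C*(-¼) = -C/4)
I = -3 (I = -3*(-3 + 4) = -3*1 = -3)
I*(p + m(6, 2)*4) = -3*(1 - ¼*6*4) = -3*(1 - 3/2*4) = -3*(1 - 6) = -3*(-5) = 15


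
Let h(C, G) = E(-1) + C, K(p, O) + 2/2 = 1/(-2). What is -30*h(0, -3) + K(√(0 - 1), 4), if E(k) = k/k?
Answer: -63/2 ≈ -31.500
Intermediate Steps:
E(k) = 1
K(p, O) = -3/2 (K(p, O) = -1 + 1/(-2) = -1 - ½ = -3/2)
h(C, G) = 1 + C
-30*h(0, -3) + K(√(0 - 1), 4) = -30*(1 + 0) - 3/2 = -30*1 - 3/2 = -30 - 3/2 = -63/2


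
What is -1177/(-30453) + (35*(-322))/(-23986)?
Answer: 185718416/365222829 ≈ 0.50851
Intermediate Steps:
-1177/(-30453) + (35*(-322))/(-23986) = -1177*(-1/30453) - 11270*(-1/23986) = 1177/30453 + 5635/11993 = 185718416/365222829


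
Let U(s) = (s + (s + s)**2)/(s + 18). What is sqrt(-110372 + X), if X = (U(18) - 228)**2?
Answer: I*sqrt(294799)/2 ≈ 271.48*I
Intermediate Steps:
U(s) = (s + 4*s**2)/(18 + s) (U(s) = (s + (2*s)**2)/(18 + s) = (s + 4*s**2)/(18 + s))
X = 146689/4 (X = (18*(1 + 4*18)/(18 + 18) - 228)**2 = (18*(1 + 72)/36 - 228)**2 = (18*(1/36)*73 - 228)**2 = (73/2 - 228)**2 = (-383/2)**2 = 146689/4 ≈ 36672.)
sqrt(-110372 + X) = sqrt(-110372 + 146689/4) = sqrt(-294799/4) = I*sqrt(294799)/2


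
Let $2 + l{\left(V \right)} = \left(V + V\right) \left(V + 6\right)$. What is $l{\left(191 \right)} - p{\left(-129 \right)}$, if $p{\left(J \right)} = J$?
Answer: $75381$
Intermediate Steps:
$l{\left(V \right)} = -2 + 2 V \left(6 + V\right)$ ($l{\left(V \right)} = -2 + \left(V + V\right) \left(V + 6\right) = -2 + 2 V \left(6 + V\right)$)
$l{\left(191 \right)} - p{\left(-129 \right)} = \left(-2 + 2 \cdot 191^{2} + 12 \cdot 191\right) - -129 = \left(-2 + 2 \cdot 36481 + 2292\right) + 129 = \left(-2 + 72962 + 2292\right) + 129 = 75252 + 129 = 75381$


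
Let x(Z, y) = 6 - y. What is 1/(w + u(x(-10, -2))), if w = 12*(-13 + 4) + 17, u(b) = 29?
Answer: -1/62 ≈ -0.016129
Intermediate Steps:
w = -91 (w = 12*(-9) + 17 = -108 + 17 = -91)
1/(w + u(x(-10, -2))) = 1/(-91 + 29) = 1/(-62) = -1/62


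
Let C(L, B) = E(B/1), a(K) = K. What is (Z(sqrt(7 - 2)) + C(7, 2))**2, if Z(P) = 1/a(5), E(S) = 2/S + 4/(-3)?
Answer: 4/225 ≈ 0.017778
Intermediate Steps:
E(S) = -4/3 + 2/S (E(S) = 2/S + 4*(-1/3) = 2/S - 4/3 = -4/3 + 2/S)
C(L, B) = -4/3 + 2/B (C(L, B) = -4/3 + 2/((B/1)) = -4/3 + 2/((B*1)) = -4/3 + 2/B)
Z(P) = 1/5
(Z(sqrt(7 - 2)) + C(7, 2))**2 = (1/5 + (-4/3 + 2/2))**2 = (1/5 + (-4/3 + 2*(1/2)))**2 = (1/5 + (-4/3 + 1))**2 = (1/5 - 1/3)**2 = (-2/15)**2 = 4/225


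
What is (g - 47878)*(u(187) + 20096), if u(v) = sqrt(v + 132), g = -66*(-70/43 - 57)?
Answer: -38029027328/43 - 1892368*sqrt(319)/43 ≈ -8.8518e+8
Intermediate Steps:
g = 166386/43 (g = -66*(-70*1/43 - 57) = -66*(-70/43 - 57) = -66*(-2521/43) = 166386/43 ≈ 3869.4)
u(v) = sqrt(132 + v)
(g - 47878)*(u(187) + 20096) = (166386/43 - 47878)*(sqrt(132 + 187) + 20096) = -1892368*(sqrt(319) + 20096)/43 = -1892368*(20096 + sqrt(319))/43 = -38029027328/43 - 1892368*sqrt(319)/43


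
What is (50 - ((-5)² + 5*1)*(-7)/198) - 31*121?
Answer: -122098/33 ≈ -3699.9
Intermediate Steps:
(50 - ((-5)² + 5*1)*(-7)/198) - 31*121 = (50 - (25 + 5)*(-7)/198) - 3751 = (50 - 30*(-7)/198) - 3751 = (50 - (-210)/198) - 3751 = (50 - 1*(-35/33)) - 3751 = (50 + 35/33) - 3751 = 1685/33 - 3751 = -122098/33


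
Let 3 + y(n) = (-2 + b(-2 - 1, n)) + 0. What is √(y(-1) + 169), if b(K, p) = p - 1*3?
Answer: 4*√10 ≈ 12.649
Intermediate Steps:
b(K, p) = -3 + p (b(K, p) = p - 3 = -3 + p)
y(n) = -8 + n (y(n) = -3 + ((-2 + (-3 + n)) + 0) = -3 + ((-5 + n) + 0) = -3 + (-5 + n) = -8 + n)
√(y(-1) + 169) = √((-8 - 1) + 169) = √(-9 + 169) = √160 = 4*√10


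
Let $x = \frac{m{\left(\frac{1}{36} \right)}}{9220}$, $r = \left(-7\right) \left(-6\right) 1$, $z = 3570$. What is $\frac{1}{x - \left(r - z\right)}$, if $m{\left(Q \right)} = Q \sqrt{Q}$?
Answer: $\frac{1991520}{7026082561} \approx 0.00028345$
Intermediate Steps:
$r = 42$ ($r = 42 \cdot 1 = 42$)
$m{\left(Q \right)} = Q^{\frac{3}{2}}$
$x = \frac{1}{1991520}$ ($x = \frac{\left(\frac{1}{36}\right)^{\frac{3}{2}}}{9220} = \left(\frac{1}{36}\right)^{\frac{3}{2}} \cdot \frac{1}{9220} = \frac{1}{216} \cdot \frac{1}{9220} = \frac{1}{1991520} \approx 5.0213 \cdot 10^{-7}$)
$\frac{1}{x - \left(r - z\right)} = \frac{1}{\frac{1}{1991520} + \left(3570 - 42\right)} = \frac{1}{\frac{1}{1991520} + 3528} = \frac{1}{\frac{7026082561}{1991520}} = \frac{1991520}{7026082561}$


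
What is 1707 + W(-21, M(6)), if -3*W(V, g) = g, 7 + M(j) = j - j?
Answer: 5128/3 ≈ 1709.3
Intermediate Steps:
M(j) = -7 (M(j) = -7 + (j - j) = -7 + 0 = -7)
W(V, g) = -g/3
1707 + W(-21, M(6)) = 1707 - 1/3*(-7) = 1707 + 7/3 = 5128/3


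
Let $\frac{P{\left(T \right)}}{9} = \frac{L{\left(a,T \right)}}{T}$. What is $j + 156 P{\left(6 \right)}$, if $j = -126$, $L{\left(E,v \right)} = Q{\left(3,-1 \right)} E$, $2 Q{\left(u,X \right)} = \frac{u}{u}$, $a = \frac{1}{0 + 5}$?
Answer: $- \frac{513}{5} \approx -102.6$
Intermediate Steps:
$a = \frac{1}{5} \approx 0.2$
$Q{\left(u,X \right)} = \frac{1}{2}$ ($Q{\left(u,X \right)} = \frac{\frac{1}{u} u}{2} = \frac{1}{2} \cdot 1 = \frac{1}{2}$)
$L{\left(E,v \right)} = \frac{E}{2}$
$P{\left(T \right)} = \frac{9}{10 T}$ ($P{\left(T \right)} = 9 \frac{\frac{1}{2} \cdot \frac{1}{5}}{T} = 9 \frac{1}{10 T} = \frac{9}{10 T}$)
$j + 156 P{\left(6 \right)} = -126 + 156 \frac{9}{10 \cdot 6} = -126 + 156 \cdot \frac{9}{10} \cdot \frac{1}{6} = -126 + 156 \cdot \frac{3}{20} = -126 + \frac{117}{5} = - \frac{513}{5}$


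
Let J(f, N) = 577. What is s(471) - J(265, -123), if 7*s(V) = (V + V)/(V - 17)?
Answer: -916382/1589 ≈ -576.70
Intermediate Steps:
s(V) = 2*V/(7*(-17 + V)) (s(V) = ((V + V)/(V - 17))/7 = ((2*V)/(-17 + V))/7 = (2*V/(-17 + V))/7 = 2*V/(7*(-17 + V)))
s(471) - J(265, -123) = (2/7)*471/(-17 + 471) - 1*577 = (2/7)*471/454 - 577 = (2/7)*471*(1/454) - 577 = 471/1589 - 577 = -916382/1589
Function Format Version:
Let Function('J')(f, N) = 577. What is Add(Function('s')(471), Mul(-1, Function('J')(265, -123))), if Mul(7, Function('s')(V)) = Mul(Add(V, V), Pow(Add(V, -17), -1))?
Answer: Rational(-916382, 1589) ≈ -576.70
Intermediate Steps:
Function('s')(V) = Mul(Rational(2, 7), V, Pow(Add(-17, V), -1)) (Function('s')(V) = Mul(Rational(1, 7), Mul(Add(V, V), Pow(Add(V, -17), -1))) = Mul(Rational(1, 7), Mul(Mul(2, V), Pow(Add(-17, V), -1))) = Mul(Rational(1, 7), Mul(2, V, Pow(Add(-17, V), -1))) = Mul(Rational(2, 7), V, Pow(Add(-17, V), -1)))
Add(Function('s')(471), Mul(-1, Function('J')(265, -123))) = Add(Mul(Rational(2, 7), 471, Pow(Add(-17, 471), -1)), Mul(-1, 577)) = Add(Mul(Rational(2, 7), 471, Pow(454, -1)), -577) = Add(Mul(Rational(2, 7), 471, Rational(1, 454)), -577) = Add(Rational(471, 1589), -577) = Rational(-916382, 1589)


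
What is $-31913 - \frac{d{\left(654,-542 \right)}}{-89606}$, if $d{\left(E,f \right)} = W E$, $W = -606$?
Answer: $- \frac{1429996301}{44803} \approx -31917.0$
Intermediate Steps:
$d{\left(E,f \right)} = - 606 E$
$-31913 - \frac{d{\left(654,-542 \right)}}{-89606} = -31913 - \frac{\left(-606\right) 654}{-89606} = -31913 - \left(-396324\right) \left(- \frac{1}{89606}\right) = -31913 - \frac{198162}{44803} = - \frac{1429996301}{44803}$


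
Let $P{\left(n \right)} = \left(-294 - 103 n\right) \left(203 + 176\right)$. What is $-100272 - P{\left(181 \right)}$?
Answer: $7076851$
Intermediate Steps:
$P{\left(n \right)} = -111426 - 39037 n$ ($P{\left(n \right)} = \left(-294 - 103 n\right) 379 = -111426 - 39037 n$)
$-100272 - P{\left(181 \right)} = -100272 - \left(-111426 - 7065697\right) = -100272 - -7177123 = -100272 + 7177123 = 7076851$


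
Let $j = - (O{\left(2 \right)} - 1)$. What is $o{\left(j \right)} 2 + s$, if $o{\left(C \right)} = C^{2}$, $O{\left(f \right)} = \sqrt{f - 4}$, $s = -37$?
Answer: $-39 - 4 i \sqrt{2} \approx -39.0 - 5.6569 i$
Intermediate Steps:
$O{\left(f \right)} = \sqrt{-4 + f}$
$j = 1 - i \sqrt{2}$ ($j = - (\sqrt{-4 + 2} - 1) = - (\sqrt{-2} - 1) = - (i \sqrt{2} - 1) = - (-1 + i \sqrt{2}) = 1 - i \sqrt{2} \approx 1.0 - 1.4142 i$)
$o{\left(j \right)} 2 + s = \left(1 - i \sqrt{2}\right)^{2} \cdot 2 - 37 = 2 \left(1 - i \sqrt{2}\right)^{2} - 37 = -37 + 2 \left(1 - i \sqrt{2}\right)^{2}$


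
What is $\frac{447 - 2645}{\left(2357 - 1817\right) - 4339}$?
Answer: $\frac{2198}{3799} \approx 0.57857$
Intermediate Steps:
$\frac{447 - 2645}{\left(2357 - 1817\right) - 4339} = - \frac{2198}{\left(2357 - 1817\right) - 4339} = - \frac{2198}{540 - 4339} = - \frac{2198}{-3799} = \left(-2198\right) \left(- \frac{1}{3799}\right) = \frac{2198}{3799}$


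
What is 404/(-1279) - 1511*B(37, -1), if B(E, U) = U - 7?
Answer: 15460148/1279 ≈ 12088.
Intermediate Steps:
B(E, U) = -7 + U
404/(-1279) - 1511*B(37, -1) = 404/(-1279) - 1511*(-7 - 1) = 404*(-1/1279) - 1511*(-8) = -404/1279 + 12088 = 15460148/1279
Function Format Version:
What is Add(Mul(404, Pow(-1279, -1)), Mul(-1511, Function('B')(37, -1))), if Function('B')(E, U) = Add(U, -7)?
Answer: Rational(15460148, 1279) ≈ 12088.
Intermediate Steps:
Function('B')(E, U) = Add(-7, U)
Add(Mul(404, Pow(-1279, -1)), Mul(-1511, Function('B')(37, -1))) = Add(Mul(404, Pow(-1279, -1)), Mul(-1511, Add(-7, -1))) = Add(Mul(404, Rational(-1, 1279)), Mul(-1511, -8)) = Add(Rational(-404, 1279), 12088) = Rational(15460148, 1279)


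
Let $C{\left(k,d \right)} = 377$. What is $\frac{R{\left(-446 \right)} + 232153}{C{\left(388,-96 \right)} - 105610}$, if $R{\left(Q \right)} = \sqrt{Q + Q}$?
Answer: $- \frac{232153}{105233} - \frac{2 i \sqrt{223}}{105233} \approx -2.2061 - 0.00028381 i$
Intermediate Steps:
$R{\left(Q \right)} = \sqrt{2} \sqrt{Q}$ ($R{\left(Q \right)} = \sqrt{2 Q} = \sqrt{2} \sqrt{Q}$)
$\frac{R{\left(-446 \right)} + 232153}{C{\left(388,-96 \right)} - 105610} = \frac{\sqrt{2} \sqrt{-446} + 232153}{377 - 105610} = \frac{\sqrt{2} i \sqrt{446} + 232153}{-105233} = \left(2 i \sqrt{223} + 232153\right) \left(- \frac{1}{105233}\right) = \left(232153 + 2 i \sqrt{223}\right) \left(- \frac{1}{105233}\right) = - \frac{232153}{105233} - \frac{2 i \sqrt{223}}{105233}$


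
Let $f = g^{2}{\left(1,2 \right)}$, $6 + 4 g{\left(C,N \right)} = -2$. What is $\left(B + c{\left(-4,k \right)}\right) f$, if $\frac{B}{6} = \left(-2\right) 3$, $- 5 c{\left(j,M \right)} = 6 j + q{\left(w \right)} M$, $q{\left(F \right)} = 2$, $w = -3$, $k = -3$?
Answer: $-120$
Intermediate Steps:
$g{\left(C,N \right)} = -2$ ($g{\left(C,N \right)} = - \frac{3}{2} + \frac{1}{4} \left(-2\right) = - \frac{3}{2} - \frac{1}{2} = -2$)
$f = 4$ ($f = \left(-2\right)^{2} = 4$)
$c{\left(j,M \right)} = - \frac{6 j}{5} - \frac{2 M}{5}$ ($c{\left(j,M \right)} = - \frac{6 j + 2 M}{5} = - \frac{2 M + 6 j}{5} = - \frac{6 j}{5} - \frac{2 M}{5}$)
$B = -36$ ($B = 6 \left(\left(-2\right) 3\right) = 6 \left(-6\right) = -36$)
$\left(B + c{\left(-4,k \right)}\right) f = \left(-36 - -6\right) 4 = \left(-36 + \left(\frac{24}{5} + \frac{6}{5}\right)\right) 4 = \left(-36 + 6\right) 4 = \left(-30\right) 4 = -120$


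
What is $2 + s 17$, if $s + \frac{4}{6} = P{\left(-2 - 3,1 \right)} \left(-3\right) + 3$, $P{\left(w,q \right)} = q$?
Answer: $- \frac{28}{3} \approx -9.3333$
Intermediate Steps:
$s = - \frac{2}{3}$ ($s = - \frac{2}{3} + \left(1 \left(-3\right) + 3\right) = - \frac{2}{3} + \left(-3 + 3\right) = - \frac{2}{3} + 0 = - \frac{2}{3} \approx -0.66667$)
$2 + s 17 = 2 - \frac{34}{3} = - \frac{28}{3}$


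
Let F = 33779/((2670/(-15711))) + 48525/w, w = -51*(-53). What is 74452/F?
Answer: -59702314280/159373065573 ≈ -0.37461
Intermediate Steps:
w = 2703
F = -159373065573/801890 (F = 33779/((2670/(-15711))) + 48525/2703 = 33779/((2670*(-1/15711))) + 48525*(1/2703) = 33779/(-890/5237) + 16175/901 = 33779*(-5237/890) + 16175/901 = -176900623/890 + 16175/901 = -159373065573/801890 ≈ -1.9875e+5)
74452/F = 74452/(-159373065573/801890) = 74452*(-801890/159373065573) = -59702314280/159373065573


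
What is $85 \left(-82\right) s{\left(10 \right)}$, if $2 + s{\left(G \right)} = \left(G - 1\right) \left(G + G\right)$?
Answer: $-1240660$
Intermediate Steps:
$s{\left(G \right)} = -2 + 2 G \left(-1 + G\right)$ ($s{\left(G \right)} = -2 + \left(G - 1\right) \left(G + G\right) = -2 + \left(-1 + G\right) 2 G = -2 + 2 G \left(-1 + G\right)$)
$85 \left(-82\right) s{\left(10 \right)} = 85 \left(-82\right) \left(-2 - 20 + 2 \cdot 10^{2}\right) = - 6970 \left(-2 - 20 + 2 \cdot 100\right) = - 6970 \left(-2 - 20 + 200\right) = \left(-6970\right) 178 = -1240660$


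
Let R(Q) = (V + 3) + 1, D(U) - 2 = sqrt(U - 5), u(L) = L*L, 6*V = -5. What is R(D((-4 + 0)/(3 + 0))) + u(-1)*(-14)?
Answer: -65/6 ≈ -10.833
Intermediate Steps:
V = -5/6 (V = (1/6)*(-5) = -5/6 ≈ -0.83333)
u(L) = L**2
D(U) = 2 + sqrt(-5 + U) (D(U) = 2 + sqrt(U - 5) = 2 + sqrt(-5 + U))
R(Q) = 19/6 (R(Q) = (-5/6 + 3) + 1 = 13/6 + 1 = 19/6)
R(D((-4 + 0)/(3 + 0))) + u(-1)*(-14) = 19/6 + (-1)**2*(-14) = 19/6 + 1*(-14) = 19/6 - 14 = -65/6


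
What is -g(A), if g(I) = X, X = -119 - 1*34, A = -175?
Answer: 153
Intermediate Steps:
X = -153 (X = -119 - 34 = -153)
g(I) = -153
-g(A) = -1*(-153) = 153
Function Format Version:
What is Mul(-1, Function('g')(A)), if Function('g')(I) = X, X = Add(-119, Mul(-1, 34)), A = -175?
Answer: 153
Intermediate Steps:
X = -153 (X = Add(-119, -34) = -153)
Function('g')(I) = -153
Mul(-1, Function('g')(A)) = Mul(-1, -153) = 153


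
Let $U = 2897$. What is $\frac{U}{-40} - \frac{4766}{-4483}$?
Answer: $- \frac{12796611}{179320} \approx -71.362$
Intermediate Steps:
$\frac{U}{-40} - \frac{4766}{-4483} = \frac{2897}{-40} - \frac{4766}{-4483} = 2897 \left(- \frac{1}{40}\right) - - \frac{4766}{4483} = - \frac{2897}{40} + \frac{4766}{4483} = - \frac{12796611}{179320}$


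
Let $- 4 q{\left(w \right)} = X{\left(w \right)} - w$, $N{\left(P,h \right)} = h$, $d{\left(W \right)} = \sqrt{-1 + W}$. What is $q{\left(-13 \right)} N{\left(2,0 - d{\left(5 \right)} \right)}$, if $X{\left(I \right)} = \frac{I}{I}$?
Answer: $7$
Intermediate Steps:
$X{\left(I \right)} = 1$
$q{\left(w \right)} = - \frac{1}{4} + \frac{w}{4}$ ($q{\left(w \right)} = - \frac{1 - w}{4} = - \frac{1}{4} + \frac{w}{4}$)
$q{\left(-13 \right)} N{\left(2,0 - d{\left(5 \right)} \right)} = \left(- \frac{1}{4} + \frac{1}{4} \left(-13\right)\right) \left(0 - \sqrt{-1 + 5}\right) = \left(- \frac{1}{4} - \frac{13}{4}\right) \left(0 - \sqrt{4}\right) = - \frac{7 \left(0 - 2\right)}{2} = \left(- \frac{7}{2}\right) \left(-2\right) = 7$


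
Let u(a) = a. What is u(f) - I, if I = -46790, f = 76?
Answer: 46866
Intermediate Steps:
u(f) - I = 76 - 1*(-46790) = 76 + 46790 = 46866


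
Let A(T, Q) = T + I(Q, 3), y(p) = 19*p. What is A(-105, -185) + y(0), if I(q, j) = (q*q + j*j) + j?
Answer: 34132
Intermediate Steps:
I(q, j) = j + j² + q² (I(q, j) = (q² + j²) + j = (j² + q²) + j = j + j² + q²)
A(T, Q) = 12 + T + Q² (A(T, Q) = T + (3 + 3² + Q²) = T + (3 + 9 + Q²) = T + (12 + Q²) = 12 + T + Q²)
A(-105, -185) + y(0) = (12 - 105 + (-185)²) + 19*0 = (12 - 105 + 34225) + 0 = 34132 + 0 = 34132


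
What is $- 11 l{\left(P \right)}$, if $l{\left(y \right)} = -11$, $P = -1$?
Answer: $121$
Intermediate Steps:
$- 11 l{\left(P \right)} = \left(-11\right) \left(-11\right) = 121$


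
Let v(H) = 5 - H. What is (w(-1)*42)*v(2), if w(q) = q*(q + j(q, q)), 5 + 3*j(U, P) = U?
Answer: 378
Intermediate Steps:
j(U, P) = -5/3 + U/3
w(q) = q*(-5/3 + 4*q/3) (w(q) = q*(q + (-5/3 + q/3)) = q*(-5/3 + 4*q/3))
(w(-1)*42)*v(2) = (((⅓)*(-1)*(-5 + 4*(-1)))*42)*(5 - 1*2) = (((⅓)*(-1)*(-5 - 4))*42)*(5 - 2) = (((⅓)*(-1)*(-9))*42)*3 = (3*42)*3 = 126*3 = 378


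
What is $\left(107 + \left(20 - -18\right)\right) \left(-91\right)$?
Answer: $-13195$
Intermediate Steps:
$\left(107 + \left(20 - -18\right)\right) \left(-91\right) = \left(107 + \left(20 + 18\right)\right) \left(-91\right) = \left(107 + 38\right) \left(-91\right) = 145 \left(-91\right) = -13195$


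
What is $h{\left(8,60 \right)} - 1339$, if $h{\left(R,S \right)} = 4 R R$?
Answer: $-1083$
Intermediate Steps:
$h{\left(R,S \right)} = 4 R^{2}$
$h{\left(8,60 \right)} - 1339 = 4 \cdot 8^{2} - 1339 = 4 \cdot 64 - 1339 = 256 - 1339 = -1083$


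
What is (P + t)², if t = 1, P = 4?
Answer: 25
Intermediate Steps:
(P + t)² = (4 + 1)² = 5² = 25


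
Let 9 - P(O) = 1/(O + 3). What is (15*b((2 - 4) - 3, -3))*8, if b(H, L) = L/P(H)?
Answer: -720/19 ≈ -37.895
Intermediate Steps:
P(O) = 9 - 1/(3 + O) (P(O) = 9 - 1/(O + 3) = 9 - 1/(3 + O))
b(H, L) = L*(3 + H)/(26 + 9*H) (b(H, L) = L/(((26 + 9*H)/(3 + H))) = L*((3 + H)/(26 + 9*H)) = L*(3 + H)/(26 + 9*H))
(15*b((2 - 4) - 3, -3))*8 = (15*(-3*(3 + ((2 - 4) - 3))/(26 + 9*((2 - 4) - 3))))*8 = (15*(-3*(3 + (-2 - 3))/(26 + 9*(-2 - 3))))*8 = (15*(-3*(3 - 5)/(26 + 9*(-5))))*8 = (15*(-3*(-2)/(26 - 45)))*8 = (15*(-3*(-2)/(-19)))*8 = (15*(-3*(-1/19)*(-2)))*8 = (15*(-6/19))*8 = -90/19*8 = -720/19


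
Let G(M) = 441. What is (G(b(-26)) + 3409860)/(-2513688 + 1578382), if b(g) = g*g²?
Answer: -3410301/935306 ≈ -3.6462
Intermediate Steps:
b(g) = g³
(G(b(-26)) + 3409860)/(-2513688 + 1578382) = (441 + 3409860)/(-2513688 + 1578382) = 3410301/(-935306) = 3410301*(-1/935306) = -3410301/935306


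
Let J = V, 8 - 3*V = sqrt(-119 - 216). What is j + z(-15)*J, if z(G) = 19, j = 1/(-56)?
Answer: 8509/168 - 19*I*sqrt(335)/3 ≈ 50.649 - 115.92*I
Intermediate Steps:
j = -1/56 ≈ -0.017857
V = 8/3 - I*sqrt(335)/3 (V = 8/3 - sqrt(-119 - 216)/3 = 8/3 - I*sqrt(335)/3 ≈ 2.6667 - 6.101*I)
J = 8/3 - I*sqrt(335)/3 ≈ 2.6667 - 6.101*I
j + z(-15)*J = -1/56 + 19*(8/3 - I*sqrt(335)/3) = -1/56 + (152/3 - 19*I*sqrt(335)/3) = 8509/168 - 19*I*sqrt(335)/3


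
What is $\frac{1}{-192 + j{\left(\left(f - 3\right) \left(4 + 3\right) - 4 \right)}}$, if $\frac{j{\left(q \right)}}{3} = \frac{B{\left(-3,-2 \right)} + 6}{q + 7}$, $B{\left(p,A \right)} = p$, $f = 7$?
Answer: $- \frac{31}{5943} \approx -0.0052162$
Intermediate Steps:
$j{\left(q \right)} = \frac{9}{7 + q}$ ($j{\left(q \right)} = 3 \frac{-3 + 6}{q + 7} = 3 \frac{3}{7 + q} = \frac{9}{7 + q}$)
$\frac{1}{-192 + j{\left(\left(f - 3\right) \left(4 + 3\right) - 4 \right)}} = \frac{1}{-192 + \frac{9}{7 - \left(4 - \left(7 - 3\right) \left(4 + 3\right)\right)}} = \frac{1}{-192 + \frac{9}{7 + \left(4 \cdot 7 - 4\right)}} = \frac{1}{-192 + \frac{9}{7 + \left(28 - 4\right)}} = \frac{1}{-192 + \frac{9}{7 + 24}} = \frac{1}{-192 + \frac{9}{31}} = \frac{1}{- \frac{5943}{31}} = - \frac{31}{5943}$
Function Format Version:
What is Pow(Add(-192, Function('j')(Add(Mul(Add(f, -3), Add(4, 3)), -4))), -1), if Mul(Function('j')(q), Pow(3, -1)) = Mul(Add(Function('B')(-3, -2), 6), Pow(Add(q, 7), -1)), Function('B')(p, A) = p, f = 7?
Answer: Rational(-31, 5943) ≈ -0.0052162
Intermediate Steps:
Function('j')(q) = Mul(9, Pow(Add(7, q), -1)) (Function('j')(q) = Mul(3, Mul(Add(-3, 6), Pow(Add(q, 7), -1))) = Mul(3, Mul(3, Pow(Add(7, q), -1))) = Mul(9, Pow(Add(7, q), -1)))
Pow(Add(-192, Function('j')(Add(Mul(Add(f, -3), Add(4, 3)), -4))), -1) = Pow(Add(-192, Mul(9, Pow(Add(7, Add(Mul(Add(7, -3), Add(4, 3)), -4)), -1))), -1) = Pow(Add(-192, Mul(9, Pow(Add(7, Add(Mul(4, 7), -4)), -1))), -1) = Pow(Add(-192, Mul(9, Pow(Add(7, Add(28, -4)), -1))), -1) = Pow(Add(-192, Mul(9, Pow(Add(7, 24), -1))), -1) = Pow(Add(-192, Mul(9, Pow(31, -1))), -1) = Pow(Add(-192, Mul(9, Rational(1, 31))), -1) = Pow(Add(-192, Rational(9, 31)), -1) = Pow(Rational(-5943, 31), -1) = Rational(-31, 5943)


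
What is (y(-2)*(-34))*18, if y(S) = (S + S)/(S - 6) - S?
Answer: -1530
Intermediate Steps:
y(S) = -S + 2*S/(-6 + S) (y(S) = (2*S)/(-6 + S) - S = 2*S/(-6 + S) - S = -S + 2*S/(-6 + S))
(y(-2)*(-34))*18 = (-2*(8 - 1*(-2))/(-6 - 2)*(-34))*18 = (-2*(8 + 2)/(-8)*(-34))*18 = (-2*(-1/8)*10*(-34))*18 = ((5/2)*(-34))*18 = -85*18 = -1530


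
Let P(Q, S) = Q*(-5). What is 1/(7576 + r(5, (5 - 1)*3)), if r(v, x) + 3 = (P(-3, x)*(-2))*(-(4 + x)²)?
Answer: 1/15253 ≈ 6.5561e-5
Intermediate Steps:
P(Q, S) = -5*Q
r(v, x) = -3 + 30*(4 + x)² (r(v, x) = -3 + (-5*(-3)*(-2))*(-(4 + x)²) = -3 + (15*(-2))*(-(4 + x)²) = -3 - (-30)*(4 + x)² = -3 + 30*(4 + x)²)
1/(7576 + r(5, (5 - 1)*3)) = 1/(7576 + (-3 + 30*(4 + (5 - 1)*3)²)) = 1/(7576 + (-3 + 30*(4 + 4*3)²)) = 1/(7576 + (-3 + 30*(4 + 12)²)) = 1/(7576 + (-3 + 30*16²)) = 1/(7576 + (-3 + 30*256)) = 1/(7576 + (-3 + 7680)) = 1/(7576 + 7677) = 1/15253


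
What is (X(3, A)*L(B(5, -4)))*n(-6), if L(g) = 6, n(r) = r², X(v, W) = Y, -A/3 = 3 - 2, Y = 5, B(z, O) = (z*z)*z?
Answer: 1080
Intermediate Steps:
B(z, O) = z³ (B(z, O) = z²*z = z³)
A = -3 (A = -3*(3 - 2) = -3*1 = -3)
X(v, W) = 5
(X(3, A)*L(B(5, -4)))*n(-6) = (5*6)*(-6)² = 30*36 = 1080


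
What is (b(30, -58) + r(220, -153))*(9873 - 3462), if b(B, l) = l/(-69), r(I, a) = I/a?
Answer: -4491974/1173 ≈ -3829.5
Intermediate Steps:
b(B, l) = -l/69 (b(B, l) = l*(-1/69) = -l/69)
(b(30, -58) + r(220, -153))*(9873 - 3462) = (-1/69*(-58) + 220/(-153))*(9873 - 3462) = (58/69 + 220*(-1/153))*6411 = (58/69 - 220/153)*6411 = -2102/3519*6411 = -4491974/1173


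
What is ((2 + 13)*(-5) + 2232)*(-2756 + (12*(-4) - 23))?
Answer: -6097839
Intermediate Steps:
((2 + 13)*(-5) + 2232)*(-2756 + (12*(-4) - 23)) = (15*(-5) + 2232)*(-2756 + (-48 - 23)) = (-75 + 2232)*(-2756 - 71) = 2157*(-2827) = -6097839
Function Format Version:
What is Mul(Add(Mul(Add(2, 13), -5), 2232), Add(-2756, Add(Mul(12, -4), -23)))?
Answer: -6097839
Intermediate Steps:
Mul(Add(Mul(Add(2, 13), -5), 2232), Add(-2756, Add(Mul(12, -4), -23))) = Mul(Add(Mul(15, -5), 2232), Add(-2756, Add(-48, -23))) = Mul(Add(-75, 2232), Add(-2756, -71)) = Mul(2157, -2827) = -6097839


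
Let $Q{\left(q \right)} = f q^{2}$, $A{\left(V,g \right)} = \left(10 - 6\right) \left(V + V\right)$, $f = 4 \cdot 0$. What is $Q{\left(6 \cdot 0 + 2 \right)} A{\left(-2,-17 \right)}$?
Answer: $0$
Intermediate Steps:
$f = 0$
$A{\left(V,g \right)} = 8 V$ ($A{\left(V,g \right)} = 4 \cdot 2 V = 8 V$)
$Q{\left(q \right)} = 0$ ($Q{\left(q \right)} = 0 q^{2} = 0$)
$Q{\left(6 \cdot 0 + 2 \right)} A{\left(-2,-17 \right)} = 0 \cdot 8 \left(-2\right) = 0 \left(-16\right) = 0$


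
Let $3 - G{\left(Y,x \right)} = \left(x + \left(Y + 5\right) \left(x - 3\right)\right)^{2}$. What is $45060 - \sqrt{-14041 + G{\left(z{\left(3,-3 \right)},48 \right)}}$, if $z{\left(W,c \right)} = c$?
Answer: $45060 - i \sqrt{33082} \approx 45060.0 - 181.88 i$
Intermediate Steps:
$G{\left(Y,x \right)} = 3 - \left(x + \left(-3 + x\right) \left(5 + Y\right)\right)^{2}$ ($G{\left(Y,x \right)} = 3 - \left(x + \left(Y + 5\right) \left(x - 3\right)\right)^{2} = 3 - \left(x + \left(5 + Y\right) \left(-3 + x\right)\right)^{2} = 3 - \left(x + \left(-3 + x\right) \left(5 + Y\right)\right)^{2}$)
$45060 - \sqrt{-14041 + G{\left(z{\left(3,-3 \right)},48 \right)}} = 45060 - \sqrt{-14041 + \left(3 - \left(-15 - -9 + 6 \cdot 48 - 144\right)^{2}\right)} = 45060 - \sqrt{-14041 + \left(3 - \left(-15 + 9 + 288 - 144\right)^{2}\right)} = 45060 - \sqrt{-14041 + \left(3 - 138^{2}\right)} = 45060 - \sqrt{-14041 + \left(3 - 19044\right)} = 45060 - \sqrt{-14041 - 19041} = 45060 - \sqrt{-33082} = 45060 - i \sqrt{33082}$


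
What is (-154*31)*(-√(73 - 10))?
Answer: 14322*√7 ≈ 37892.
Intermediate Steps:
(-154*31)*(-√(73 - 10)) = -(-4774)*√63 = -(-4774)*3*√7 = -(-14322)*√7 = 14322*√7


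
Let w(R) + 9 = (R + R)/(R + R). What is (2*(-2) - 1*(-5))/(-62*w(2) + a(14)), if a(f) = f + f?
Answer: 1/524 ≈ 0.0019084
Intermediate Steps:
w(R) = -8 (w(R) = -9 + (R + R)/(R + R) = -9 + (2*R)/((2*R)) = -9 + (2*R)*(1/(2*R)) = -9 + 1 = -8)
a(f) = 2*f
(2*(-2) - 1*(-5))/(-62*w(2) + a(14)) = (2*(-2) - 1*(-5))/(-62*(-8) + 2*14) = (-4 + 5)/(496 + 28) = 1/524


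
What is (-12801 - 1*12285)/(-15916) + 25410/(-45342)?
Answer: 5553211/5467146 ≈ 1.0157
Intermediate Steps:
(-12801 - 1*12285)/(-15916) + 25410/(-45342) = (-12801 - 12285)*(-1/15916) + 25410*(-1/45342) = -25086*(-1/15916) - 385/687 = 12543/7958 - 385/687 = 5553211/5467146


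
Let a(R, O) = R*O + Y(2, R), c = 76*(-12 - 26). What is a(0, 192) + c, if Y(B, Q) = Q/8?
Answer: -2888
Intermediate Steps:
Y(B, Q) = Q/8 (Y(B, Q) = Q*(⅛) = Q/8)
c = -2888 (c = 76*(-38) = -2888)
a(R, O) = R/8 + O*R (a(R, O) = R*O + R/8 = O*R + R/8 = R/8 + O*R)
a(0, 192) + c = 0*(⅛ + 192) - 2888 = 0*(1537/8) - 2888 = 0 - 2888 = -2888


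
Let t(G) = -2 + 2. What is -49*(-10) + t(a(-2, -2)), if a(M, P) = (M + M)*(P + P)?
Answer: 490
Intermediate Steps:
a(M, P) = 4*M*P (a(M, P) = (2*M)*(2*P) = 4*M*P)
t(G) = 0
-49*(-10) + t(a(-2, -2)) = -49*(-10) + 0 = 490 + 0 = 490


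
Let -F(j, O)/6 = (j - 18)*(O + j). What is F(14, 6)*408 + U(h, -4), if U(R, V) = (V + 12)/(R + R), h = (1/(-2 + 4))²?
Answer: 195856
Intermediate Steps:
F(j, O) = -6*(-18 + j)*(O + j) (F(j, O) = -6*(j - 18)*(O + j) = -6*(-18 + j)*(O + j))
h = ¼ (h = (1/2)² = (½)² = ¼ ≈ 0.25000)
U(R, V) = (12 + V)/(2*R) (U(R, V) = (12 + V)/((2*R)) = (12 + V)*(1/(2*R)) = (12 + V)/(2*R))
F(14, 6)*408 + U(h, -4) = (-6*14² + 108*6 + 108*14 - 6*6*14)*408 + (12 - 4)/(2*(¼)) = (-6*196 + 648 + 1512 - 504)*408 + (½)*4*8 = (-1176 + 648 + 1512 - 504)*408 + 16 = 480*408 + 16 = 195840 + 16 = 195856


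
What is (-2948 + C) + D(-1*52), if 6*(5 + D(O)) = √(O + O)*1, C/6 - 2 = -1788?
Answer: -13669 + I*√26/3 ≈ -13669.0 + 1.6997*I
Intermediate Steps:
C = -10716 (C = 12 + 6*(-1788) = 12 - 10728 = -10716)
D(O) = -5 + √2*√O/6 (D(O) = -5 + (√(O + O)*1)/6 = -5 + (√(2*O)*1)/6 = -5 + ((√2*√O)*1)/6 = -5 + (√2*√O)/6 = -5 + √2*√O/6)
(-2948 + C) + D(-1*52) = (-2948 - 10716) + (-5 + √2*√(-1*52)/6) = -13664 + (-5 + √2*√(-52)/6) = -13664 + (-5 + √2*(2*I*√13)/6) = -13664 + (-5 + I*√26/3) = -13669 + I*√26/3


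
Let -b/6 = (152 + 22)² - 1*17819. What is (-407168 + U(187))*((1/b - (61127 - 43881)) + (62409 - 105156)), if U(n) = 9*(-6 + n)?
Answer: 1818435581113973/74742 ≈ 2.4329e+10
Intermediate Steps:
U(n) = -54 + 9*n
b = -74742 (b = -6*((152 + 22)² - 1*17819) = -6*(174² - 17819) = -6*(30276 - 17819) = -6*12457 = -74742)
(-407168 + U(187))*((1/b - (61127 - 43881)) + (62409 - 105156)) = (-407168 + (-54 + 9*187))*((1/(-74742) - (61127 - 43881)) + (62409 - 105156)) = (-407168 + (-54 + 1683))*((-1/74742 - 1*17246) - 42747) = (-407168 + 1629)*((-1/74742 - 17246) - 42747) = -405539*(-1289000533/74742 - 42747) = -405539*(-4483996807/74742) = 1818435581113973/74742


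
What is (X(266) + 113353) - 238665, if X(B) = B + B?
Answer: -124780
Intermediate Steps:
X(B) = 2*B
(X(266) + 113353) - 238665 = (2*266 + 113353) - 238665 = (532 + 113353) - 238665 = 113885 - 238665 = -124780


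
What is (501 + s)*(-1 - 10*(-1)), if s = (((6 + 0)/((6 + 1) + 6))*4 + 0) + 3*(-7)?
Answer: 56376/13 ≈ 4336.6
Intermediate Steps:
s = -249/13 (s = ((6/(7 + 6))*4 + 0) - 21 = ((6/13)*4 + 0) - 21 = (24/13 + 0) - 21 = 24/13 - 21 = -249/13 ≈ -19.154)
(501 + s)*(-1 - 10*(-1)) = (501 - 249/13)*(-1 - 10*(-1)) = 6264*(-1 + 10)/13 = (6264/13)*9 = 56376/13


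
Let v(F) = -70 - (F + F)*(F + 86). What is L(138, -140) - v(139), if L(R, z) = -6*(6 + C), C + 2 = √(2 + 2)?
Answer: 62584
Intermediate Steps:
C = 0 (C = -2 + √(2 + 2) = -2 + √4 = -2 + 2 = 0)
L(R, z) = -36 (L(R, z) = -6*(6 + 0) = -6*6 = -36)
v(F) = -70 - 2*F*(86 + F)
L(138, -140) - v(139) = -36 - (-70 - 172*139 - 2*139²) = -36 - (-70 - 23908 - 2*19321) = -36 - (-70 - 23908 - 38642) = -36 - 1*(-62620) = -36 + 62620 = 62584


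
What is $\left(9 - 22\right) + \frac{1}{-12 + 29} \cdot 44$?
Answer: $- \frac{177}{17} \approx -10.412$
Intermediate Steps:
$\left(9 - 22\right) + \frac{1}{-12 + 29} \cdot 44 = -13 + \frac{1}{17} \cdot 44 = -13 + \frac{44}{17} = - \frac{177}{17}$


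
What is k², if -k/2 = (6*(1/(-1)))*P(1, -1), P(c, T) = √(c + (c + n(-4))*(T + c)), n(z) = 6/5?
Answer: 144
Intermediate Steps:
n(z) = 6/5 (n(z) = 6*(⅕) = 6/5)
P(c, T) = √(c + (6/5 + c)*(T + c)) (P(c, T) = √(c + (c + 6/5)*(T + c)) = √(c + (6/5 + c)*(T + c)))
k = 12 (k = -2*6*(1/(-1))*√(25*1² + 30*(-1) + 55*1 + 25*(-1)*1)/5 = -2*6*(1*(-1))*√(25*1 - 30 + 55 - 25)/5 = -2*6*(-1)*√(25 - 30 + 55 - 25)/5 = -(-12)*√25/5 = -(-12)*(⅕)*5 = -(-12) = -2*(-6) = 12)
k² = 12² = 144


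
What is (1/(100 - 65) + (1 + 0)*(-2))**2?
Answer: 4761/1225 ≈ 3.8865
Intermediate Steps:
(1/(100 - 65) + (1 + 0)*(-2))**2 = (1/35 + 1*(-2))**2 = (1/35 - 2)**2 = (-69/35)**2 = 4761/1225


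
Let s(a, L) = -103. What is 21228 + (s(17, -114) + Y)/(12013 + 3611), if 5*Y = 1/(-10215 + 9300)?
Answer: 108383765941/5105700 ≈ 21228.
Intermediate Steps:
Y = -1/4575 (Y = 1/(5*(-10215 + 9300)) = (⅕)/(-915) = (⅕)*(-1/915) = -1/4575 ≈ -0.00021858)
21228 + (s(17, -114) + Y)/(12013 + 3611) = 21228 + (-103 - 1/4575)/(12013 + 3611) = 21228 - 471226/4575/15624 = 21228 - 471226/4575*1/15624 = 21228 - 33659/5105700 = 108383765941/5105700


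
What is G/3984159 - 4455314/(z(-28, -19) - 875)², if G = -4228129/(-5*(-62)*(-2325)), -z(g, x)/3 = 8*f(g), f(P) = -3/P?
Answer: -626896146118576436579/108363330305885063250 ≈ -5.7851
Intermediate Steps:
z(g, x) = 72/g (z(g, x) = -24*(-3/g) = -(-72)/g = 72/g)
G = 4228129/720750 (G = -4228129/(310*(-2325)) = -4228129/(-720750) = -4228129*(-1/720750) = 4228129/720750 ≈ 5.8663)
G/3984159 - 4455314/(z(-28, -19) - 875)² = (4228129/720750)/3984159 - 4455314/(72/(-28) - 875)² = (4228129/720750)*(1/3984159) - 4455314/(72*(-1/28) - 875)² = 4228129/2871582599250 - 4455314/(-18/7 - 875)² = 4228129/2871582599250 - 4455314/((-6143/7)²) = 4228129/2871582599250 - 4455314/37736449/49 = 4228129/2871582599250 - 4455314*49/37736449 = 4228129/2871582599250 - 218310386/37736449 = -626896146118576436579/108363330305885063250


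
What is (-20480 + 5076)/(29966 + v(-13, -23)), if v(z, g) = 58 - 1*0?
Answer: -3851/7506 ≈ -0.51306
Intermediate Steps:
v(z, g) = 58 (v(z, g) = 58 + 0 = 58)
(-20480 + 5076)/(29966 + v(-13, -23)) = (-20480 + 5076)/(29966 + 58) = -15404/30024 = -15404*1/30024 = -3851/7506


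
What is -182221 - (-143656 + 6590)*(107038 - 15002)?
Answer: 12614824155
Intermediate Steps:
-182221 - (-143656 + 6590)*(107038 - 15002) = -182221 - (-137066)*92036 = -182221 - 1*(-12615006376) = -182221 + 12615006376 = 12614824155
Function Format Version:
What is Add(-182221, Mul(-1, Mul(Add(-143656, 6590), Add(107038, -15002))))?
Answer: 12614824155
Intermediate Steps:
Add(-182221, Mul(-1, Mul(Add(-143656, 6590), Add(107038, -15002)))) = Add(-182221, Mul(-1, Mul(-137066, 92036))) = Add(-182221, Mul(-1, -12615006376)) = Add(-182221, 12615006376) = 12614824155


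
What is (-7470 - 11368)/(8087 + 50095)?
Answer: -9419/29091 ≈ -0.32378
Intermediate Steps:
(-7470 - 11368)/(8087 + 50095) = -18838/58182 = -18838*1/58182 = -9419/29091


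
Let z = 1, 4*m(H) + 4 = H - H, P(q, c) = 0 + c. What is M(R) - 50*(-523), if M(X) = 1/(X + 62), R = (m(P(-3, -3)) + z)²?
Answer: 1621301/62 ≈ 26150.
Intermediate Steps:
P(q, c) = c
m(H) = -1 (m(H) = -1 + (H - H)/4 = -1 + (¼)*0 = -1 + 0 = -1)
R = 0 (R = (-1 + 1)² = 0² = 0)
M(X) = 1/(62 + X)
M(R) - 50*(-523) = 1/(62 + 0) - 50*(-523) = 1/62 + 26150 = 1621301/62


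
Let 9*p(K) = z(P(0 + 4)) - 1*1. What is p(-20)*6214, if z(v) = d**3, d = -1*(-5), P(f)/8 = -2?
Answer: 770536/9 ≈ 85615.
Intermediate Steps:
P(f) = -16 (P(f) = 8*(-2) = -16)
d = 5
z(v) = 125 (z(v) = 5**3 = 125)
p(K) = 124/9 (p(K) = (125 - 1*1)/9 = (125 - 1)/9 = (1/9)*124 = 124/9)
p(-20)*6214 = (124/9)*6214 = 770536/9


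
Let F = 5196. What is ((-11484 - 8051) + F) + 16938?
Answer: 2599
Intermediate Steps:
((-11484 - 8051) + F) + 16938 = ((-11484 - 8051) + 5196) + 16938 = (-19535 + 5196) + 16938 = -14339 + 16938 = 2599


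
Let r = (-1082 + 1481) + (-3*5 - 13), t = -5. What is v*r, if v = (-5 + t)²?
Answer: 37100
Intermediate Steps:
v = 100 (v = (-5 - 5)² = (-10)² = 100)
r = 371 (r = 399 + (-15 - 13) = 399 - 28 = 371)
v*r = 100*371 = 37100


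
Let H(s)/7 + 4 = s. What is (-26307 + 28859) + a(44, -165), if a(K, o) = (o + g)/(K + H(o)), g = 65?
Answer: 2906828/1139 ≈ 2552.1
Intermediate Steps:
H(s) = -28 + 7*s
a(K, o) = (65 + o)/(-28 + K + 7*o) (a(K, o) = (o + 65)/(K + (-28 + 7*o)) = (65 + o)/(-28 + K + 7*o))
(-26307 + 28859) + a(44, -165) = (-26307 + 28859) + (65 - 165)/(-28 + 44 + 7*(-165)) = 2552 - 100/(-28 + 44 - 1155) = 2552 - 100/(-1139) = 2552 - 1/1139*(-100) = 2552 + 100/1139 = 2906828/1139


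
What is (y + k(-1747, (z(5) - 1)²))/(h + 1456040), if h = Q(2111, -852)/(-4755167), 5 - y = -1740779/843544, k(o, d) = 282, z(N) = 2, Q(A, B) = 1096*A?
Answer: 1159489968715469/5840454909763725056 ≈ 0.00019853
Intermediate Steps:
y = 5958499/843544 (y = 5 - (-1740779)/843544 = 5 - 1*(-1740779/843544) = 5 + 1740779/843544 = 5958499/843544 ≈ 7.0637)
h = -2313656/4755167 (h = (1096*2111)/(-4755167) = 2313656*(-1/4755167) = -2313656/4755167 ≈ -0.48656)
(y + k(-1747, (z(5) - 1)²))/(h + 1456040) = (5958499/843544 + 282)/(-2313656/4755167 + 1456040) = 243837907/(843544*(6923711045024/4755167)) = (243837907/843544)*(4755167/6923711045024) = 1159489968715469/5840454909763725056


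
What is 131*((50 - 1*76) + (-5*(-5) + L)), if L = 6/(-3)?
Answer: -393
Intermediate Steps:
L = -2 (L = 6*(-⅓) = -2)
131*((50 - 1*76) + (-5*(-5) + L)) = 131*((50 - 1*76) + (-5*(-5) - 2)) = 131*((50 - 76) + (25 - 2)) = 131*(-26 + 23) = 131*(-3) = -393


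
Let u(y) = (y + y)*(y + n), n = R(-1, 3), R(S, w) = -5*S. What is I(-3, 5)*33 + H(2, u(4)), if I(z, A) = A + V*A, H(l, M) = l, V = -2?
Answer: -163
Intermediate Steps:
n = 5 (n = -5*(-1) = 5)
u(y) = 2*y*(5 + y) (u(y) = (y + y)*(y + 5) = (2*y)*(5 + y) = 2*y*(5 + y))
I(z, A) = -A (I(z, A) = A - 2*A = -A)
I(-3, 5)*33 + H(2, u(4)) = -1*5*33 + 2 = -5*33 + 2 = -165 + 2 = -163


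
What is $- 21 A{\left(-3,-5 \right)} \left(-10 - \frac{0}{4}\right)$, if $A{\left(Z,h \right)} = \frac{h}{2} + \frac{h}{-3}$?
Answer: $-175$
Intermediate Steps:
$A{\left(Z,h \right)} = \frac{h}{6}$ ($A{\left(Z,h \right)} = h \frac{1}{2} + h \left(- \frac{1}{3}\right) = \frac{h}{2} - \frac{h}{3} = \frac{h}{6}$)
$- 21 A{\left(-3,-5 \right)} \left(-10 - \frac{0}{4}\right) = - 21 \cdot \frac{1}{6} \left(-5\right) \left(-10 - \frac{0}{4}\right) = \left(-21\right) \left(- \frac{5}{6}\right) \left(-10 - 0 \cdot \frac{1}{4}\right) = \frac{35 \left(-10 - 0\right)}{2} = \frac{35 \left(-10 + 0\right)}{2} = \frac{35}{2} \left(-10\right) = -175$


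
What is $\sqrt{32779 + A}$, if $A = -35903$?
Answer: $2 i \sqrt{781} \approx 55.893 i$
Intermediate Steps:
$\sqrt{32779 + A} = \sqrt{32779 - 35903} = \sqrt{-3124} = 2 i \sqrt{781}$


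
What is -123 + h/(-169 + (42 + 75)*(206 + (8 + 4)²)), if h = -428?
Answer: -5016491/40781 ≈ -123.01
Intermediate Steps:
-123 + h/(-169 + (42 + 75)*(206 + (8 + 4)²)) = -123 - 428/(-169 + (42 + 75)*(206 + (8 + 4)²)) = -123 - 428/(-169 + 117*(206 + 12²)) = -123 - 428/(-169 + 117*(206 + 144)) = -123 - 428/(-169 + 117*350) = -123 - 428/(-169 + 40950) = -123 - 428/40781 = -5016491/40781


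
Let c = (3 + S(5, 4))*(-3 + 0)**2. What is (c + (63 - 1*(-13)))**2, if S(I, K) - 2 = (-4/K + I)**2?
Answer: 70225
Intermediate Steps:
S(I, K) = 2 + (I - 4/K)**2 (S(I, K) = 2 + (-4/K + I)**2 = 2 + (I - 4/K)**2)
c = 189 (c = (3 + (2 + (-4 + 5*4)**2/4**2))*(-3 + 0)**2 = (3 + (2 + (-4 + 20)**2/16))*(-3)**2 = (3 + (2 + (1/16)*16**2))*9 = (3 + (2 + (1/16)*256))*9 = (3 + (2 + 16))*9 = (3 + 18)*9 = 21*9 = 189)
(c + (63 - 1*(-13)))**2 = (189 + (63 - 1*(-13)))**2 = (189 + (63 + 13))**2 = (189 + 76)**2 = 265**2 = 70225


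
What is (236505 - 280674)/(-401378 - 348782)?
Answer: 44169/750160 ≈ 0.058879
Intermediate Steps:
(236505 - 280674)/(-401378 - 348782) = -44169/(-750160) = -44169*(-1/750160) = 44169/750160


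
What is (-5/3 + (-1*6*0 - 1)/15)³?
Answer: -17576/3375 ≈ -5.2077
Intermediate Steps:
(-5/3 + (-1*6*0 - 1)/15)³ = (-5*⅓ + (-6*0 - 1)*(1/15))³ = (-5/3 + (0 - 1)*(1/15))³ = (-5/3 - 1*1/15)³ = (-5/3 - 1/15)³ = (-26/15)³ = -17576/3375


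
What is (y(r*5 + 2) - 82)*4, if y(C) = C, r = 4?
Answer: -240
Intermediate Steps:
(y(r*5 + 2) - 82)*4 = ((4*5 + 2) - 82)*4 = ((20 + 2) - 82)*4 = (22 - 82)*4 = -60*4 = -240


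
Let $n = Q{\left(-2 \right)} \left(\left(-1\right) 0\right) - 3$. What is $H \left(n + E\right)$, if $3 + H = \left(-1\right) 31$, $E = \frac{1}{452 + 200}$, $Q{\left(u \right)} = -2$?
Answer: $\frac{33235}{326} \approx 101.95$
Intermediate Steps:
$E = \frac{1}{652} \approx 0.0015337$
$n = -3$ ($n = - 2 \left(\left(-1\right) 0\right) - 3 = \left(-2\right) 0 - 3 = 0 - 3 = -3$)
$H = -34$ ($H = -3 - 31 = -34$)
$H \left(n + E\right) = - 34 \left(-3 + \frac{1}{652}\right) = \left(-34\right) \left(- \frac{1955}{652}\right) = \frac{33235}{326}$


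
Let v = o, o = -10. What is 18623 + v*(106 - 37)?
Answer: 17933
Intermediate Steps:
v = -10
18623 + v*(106 - 37) = 18623 - 10*(106 - 37) = 18623 - 10*69 = 18623 - 690 = 17933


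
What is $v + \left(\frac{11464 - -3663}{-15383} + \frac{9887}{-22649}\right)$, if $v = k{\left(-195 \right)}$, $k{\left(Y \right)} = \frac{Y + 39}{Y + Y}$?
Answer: $- \frac{1776696586}{1742047835} \approx -1.0199$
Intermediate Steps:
$k{\left(Y \right)} = \frac{39 + Y}{2 Y}$
$v = \frac{2}{5}$ ($v = \frac{39 - 195}{2 \left(-195\right)} = \frac{1}{2} \left(- \frac{1}{195}\right) \left(-156\right) = \frac{2}{5} \approx 0.4$)
$v + \left(\frac{11464 - -3663}{-15383} + \frac{9887}{-22649}\right) = \frac{2}{5} + \left(\frac{11464 - -3663}{-15383} + \frac{9887}{-22649}\right) = \frac{2}{5} + \left(\left(11464 + 3663\right) \left(- \frac{1}{15383}\right) + 9887 \left(- \frac{1}{22649}\right)\right) = \frac{2}{5} + \left(15127 \left(- \frac{1}{15383}\right) - \frac{9887}{22649}\right) = \frac{2}{5} - \frac{494703144}{348409567} = - \frac{1776696586}{1742047835}$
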